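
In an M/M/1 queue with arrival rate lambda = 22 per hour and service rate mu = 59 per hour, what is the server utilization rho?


rho = lambda/mu = 22/59 = 0.3729

0.3729


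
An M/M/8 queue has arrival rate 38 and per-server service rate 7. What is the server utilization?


rho = lambda/(c*mu) = 38/(8*7) = 0.6786

0.6786


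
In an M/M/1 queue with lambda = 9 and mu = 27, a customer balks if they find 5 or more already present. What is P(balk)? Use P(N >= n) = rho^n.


P(N >= 5) = rho^5 = (9/27)^5 = 0.0041

0.0041


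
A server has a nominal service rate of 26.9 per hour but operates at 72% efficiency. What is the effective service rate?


Effective rate = mu * efficiency = 26.9 * 0.72 = 19.37 per hour

19.37 per hour


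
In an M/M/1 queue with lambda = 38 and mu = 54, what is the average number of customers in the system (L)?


rho = 38/54; L = rho/(1-rho) = 2.38

2.38


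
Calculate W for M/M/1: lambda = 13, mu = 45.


W = 1/(mu - lambda) = 1/(45 - 13) = 0.0313 hours

0.0313 hours


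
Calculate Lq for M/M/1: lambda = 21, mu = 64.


rho = 21/64; Lq = rho^2/(1-rho) = 0.16

0.16


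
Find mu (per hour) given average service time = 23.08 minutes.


mu = 60 / avg_service_time = 60 / 23.08 = 2.6 per hour

2.6 per hour


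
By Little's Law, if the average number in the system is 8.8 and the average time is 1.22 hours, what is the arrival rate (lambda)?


lambda = L / W = 8.8 / 1.22 = 7.21 per hour

7.21 per hour


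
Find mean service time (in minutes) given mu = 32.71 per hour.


Mean service time = 60/mu = 60/32.71 = 1.83 minutes

1.83 minutes


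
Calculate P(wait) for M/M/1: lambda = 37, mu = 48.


P(wait) = rho = lambda/mu = 37/48 = 0.7708

0.7708


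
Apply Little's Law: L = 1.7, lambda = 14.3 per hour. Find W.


W = L / lambda = 1.7 / 14.3 = 0.1189 hours

0.1189 hours


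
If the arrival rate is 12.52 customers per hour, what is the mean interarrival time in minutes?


Mean interarrival time = 60/lambda = 60/12.52 = 4.79 minutes

4.79 minutes


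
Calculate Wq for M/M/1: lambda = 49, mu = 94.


rho = 49/94; Wq = rho/(mu - lambda) = 0.0116 hours

0.0116 hours


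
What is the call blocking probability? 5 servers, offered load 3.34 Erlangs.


B(N,A) = (A^N/N!) / sum(A^k/k!, k=0..N) with N=5, A=3.34 = 0.1398

0.1398


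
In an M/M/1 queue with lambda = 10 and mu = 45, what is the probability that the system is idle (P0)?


P0 = 1 - rho = 1 - 10/45 = 0.7778

0.7778


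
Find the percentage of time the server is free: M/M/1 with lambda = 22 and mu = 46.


Idle fraction = (1 - rho) * 100 = (1 - 22/46) * 100 = 52.2%

52.2%


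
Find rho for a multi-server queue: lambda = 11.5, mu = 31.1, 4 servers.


rho = lambda / (c * mu) = 11.5 / (4 * 31.1) = 0.0924

0.0924


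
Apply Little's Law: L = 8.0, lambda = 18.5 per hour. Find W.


W = L / lambda = 8.0 / 18.5 = 0.4324 hours

0.4324 hours


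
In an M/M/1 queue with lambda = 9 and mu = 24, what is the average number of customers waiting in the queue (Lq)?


rho = 9/24; Lq = rho^2/(1-rho) = 0.23

0.23


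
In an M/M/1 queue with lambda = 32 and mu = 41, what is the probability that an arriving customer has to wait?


P(wait) = rho = lambda/mu = 32/41 = 0.7805

0.7805


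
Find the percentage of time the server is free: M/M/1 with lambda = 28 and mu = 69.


Idle fraction = (1 - rho) * 100 = (1 - 28/69) * 100 = 59.4%

59.4%


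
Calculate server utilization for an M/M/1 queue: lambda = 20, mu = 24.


rho = lambda/mu = 20/24 = 0.8333

0.8333


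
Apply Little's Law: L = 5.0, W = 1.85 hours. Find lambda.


lambda = L / W = 5.0 / 1.85 = 2.7 per hour

2.7 per hour


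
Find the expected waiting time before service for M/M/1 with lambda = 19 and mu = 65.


rho = 19/65; Wq = rho/(mu - lambda) = 0.0064 hours

0.0064 hours


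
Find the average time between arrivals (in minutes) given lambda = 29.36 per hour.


Mean interarrival time = 60/lambda = 60/29.36 = 2.04 minutes

2.04 minutes


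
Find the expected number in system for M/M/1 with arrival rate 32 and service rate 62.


rho = 32/62; L = rho/(1-rho) = 1.07

1.07


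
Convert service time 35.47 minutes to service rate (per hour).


mu = 60 / avg_service_time = 60 / 35.47 = 1.69 per hour

1.69 per hour


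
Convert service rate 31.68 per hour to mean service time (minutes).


Mean service time = 60/mu = 60/31.68 = 1.89 minutes

1.89 minutes


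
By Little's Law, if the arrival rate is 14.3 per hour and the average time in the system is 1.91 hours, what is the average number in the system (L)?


L = lambda * W = 14.3 * 1.91 = 27.31

27.31


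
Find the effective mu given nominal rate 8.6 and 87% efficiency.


Effective rate = mu * efficiency = 8.6 * 0.87 = 7.48 per hour

7.48 per hour


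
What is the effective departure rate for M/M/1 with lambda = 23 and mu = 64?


For a stable queue (lambda < mu), throughput = lambda = 23 per hour

23 per hour


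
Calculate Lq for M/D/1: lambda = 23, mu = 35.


M/D/1: Lq = rho^2 / (2*(1-rho)) where rho = 23/35; Lq = 0.63

0.63


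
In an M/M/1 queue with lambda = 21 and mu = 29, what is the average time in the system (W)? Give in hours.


W = 1/(mu - lambda) = 1/(29 - 21) = 0.125 hours

0.125 hours


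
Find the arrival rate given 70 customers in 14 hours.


lambda = total arrivals / time = 70 / 14 = 5.0 per hour

5.0 per hour


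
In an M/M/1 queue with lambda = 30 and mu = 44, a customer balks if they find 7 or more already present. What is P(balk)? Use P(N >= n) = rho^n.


P(N >= 7) = rho^7 = (30/44)^7 = 0.0685

0.0685


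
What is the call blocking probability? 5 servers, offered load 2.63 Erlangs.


B(N,A) = (A^N/N!) / sum(A^k/k!, k=0..N) with N=5, A=2.63 = 0.0797

0.0797


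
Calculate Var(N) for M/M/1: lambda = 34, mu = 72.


rho = 34/72; Var(N) = rho/(1-rho)^2 = 1.7

1.7


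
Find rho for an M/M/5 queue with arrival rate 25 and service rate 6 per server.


rho = lambda/(c*mu) = 25/(5*6) = 0.8333

0.8333


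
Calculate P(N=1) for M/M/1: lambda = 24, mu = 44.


rho = 24/44; P(n) = (1-rho)*rho^n = (1-24/44)*(24/44)^1 = 0.2479

0.2479


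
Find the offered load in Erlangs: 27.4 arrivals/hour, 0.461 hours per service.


Offered load a = lambda * E[S] = 27.4 * 0.461 = 12.63 Erlangs

12.63 Erlangs


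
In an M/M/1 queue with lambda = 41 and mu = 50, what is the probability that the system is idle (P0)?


P0 = 1 - rho = 1 - 41/50 = 0.18

0.18


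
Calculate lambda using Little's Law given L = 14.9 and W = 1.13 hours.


lambda = L / W = 14.9 / 1.13 = 13.19 per hour

13.19 per hour


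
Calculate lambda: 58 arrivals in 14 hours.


lambda = total arrivals / time = 58 / 14 = 4.14 per hour

4.14 per hour


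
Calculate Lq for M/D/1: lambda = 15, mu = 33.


M/D/1: Lq = rho^2 / (2*(1-rho)) where rho = 15/33; Lq = 0.19

0.19


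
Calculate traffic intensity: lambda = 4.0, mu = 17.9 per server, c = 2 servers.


rho = lambda / (c * mu) = 4.0 / (2 * 17.9) = 0.1117

0.1117


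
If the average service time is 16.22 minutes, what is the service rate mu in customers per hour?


mu = 60 / avg_service_time = 60 / 16.22 = 3.7 per hour

3.7 per hour


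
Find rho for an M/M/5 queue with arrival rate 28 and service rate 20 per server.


rho = lambda/(c*mu) = 28/(5*20) = 0.28

0.28


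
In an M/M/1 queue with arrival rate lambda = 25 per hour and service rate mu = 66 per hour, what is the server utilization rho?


rho = lambda/mu = 25/66 = 0.3788

0.3788


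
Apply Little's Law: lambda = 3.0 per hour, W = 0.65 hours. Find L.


L = lambda * W = 3.0 * 0.65 = 1.95

1.95


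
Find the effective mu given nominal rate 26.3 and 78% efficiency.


Effective rate = mu * efficiency = 26.3 * 0.78 = 20.51 per hour

20.51 per hour


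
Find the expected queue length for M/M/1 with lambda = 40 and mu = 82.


rho = 40/82; Lq = rho^2/(1-rho) = 0.46

0.46


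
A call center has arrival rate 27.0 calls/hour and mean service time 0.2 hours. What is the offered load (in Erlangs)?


Offered load a = lambda * E[S] = 27.0 * 0.2 = 5.4 Erlangs

5.4 Erlangs


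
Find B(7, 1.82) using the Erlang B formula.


B(N,A) = (A^N/N!) / sum(A^k/k!, k=0..N) with N=7, A=1.82 = 0.0021

0.0021


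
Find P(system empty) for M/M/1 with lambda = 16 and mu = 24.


P0 = 1 - rho = 1 - 16/24 = 0.3333

0.3333


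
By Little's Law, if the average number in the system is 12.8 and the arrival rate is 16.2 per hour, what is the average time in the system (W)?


W = L / lambda = 12.8 / 16.2 = 0.7901 hours

0.7901 hours


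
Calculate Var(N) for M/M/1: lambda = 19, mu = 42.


rho = 19/42; Var(N) = rho/(1-rho)^2 = 1.51

1.51


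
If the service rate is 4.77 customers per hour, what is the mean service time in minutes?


Mean service time = 60/mu = 60/4.77 = 12.58 minutes

12.58 minutes


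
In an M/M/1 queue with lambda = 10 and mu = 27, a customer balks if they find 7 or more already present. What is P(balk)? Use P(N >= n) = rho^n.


P(N >= 7) = rho^7 = (10/27)^7 = 0.001

0.001


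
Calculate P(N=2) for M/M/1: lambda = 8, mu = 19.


rho = 8/19; P(n) = (1-rho)*rho^n = (1-8/19)*(8/19)^2 = 0.1026

0.1026


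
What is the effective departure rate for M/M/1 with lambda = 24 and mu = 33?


For a stable queue (lambda < mu), throughput = lambda = 24 per hour

24 per hour


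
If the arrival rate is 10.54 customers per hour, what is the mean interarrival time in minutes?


Mean interarrival time = 60/lambda = 60/10.54 = 5.69 minutes

5.69 minutes


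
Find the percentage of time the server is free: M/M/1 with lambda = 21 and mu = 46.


Idle fraction = (1 - rho) * 100 = (1 - 21/46) * 100 = 54.3%

54.3%


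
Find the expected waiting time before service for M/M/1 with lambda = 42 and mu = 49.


rho = 42/49; Wq = rho/(mu - lambda) = 0.1224 hours

0.1224 hours


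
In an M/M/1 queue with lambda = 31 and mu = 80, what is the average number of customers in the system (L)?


rho = 31/80; L = rho/(1-rho) = 0.63

0.63


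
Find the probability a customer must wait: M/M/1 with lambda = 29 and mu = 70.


P(wait) = rho = lambda/mu = 29/70 = 0.4143

0.4143


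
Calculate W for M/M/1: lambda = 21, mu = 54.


W = 1/(mu - lambda) = 1/(54 - 21) = 0.0303 hours

0.0303 hours


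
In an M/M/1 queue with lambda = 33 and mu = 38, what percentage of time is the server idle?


Idle fraction = (1 - rho) * 100 = (1 - 33/38) * 100 = 13.2%

13.2%


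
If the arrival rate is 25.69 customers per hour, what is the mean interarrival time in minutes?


Mean interarrival time = 60/lambda = 60/25.69 = 2.34 minutes

2.34 minutes


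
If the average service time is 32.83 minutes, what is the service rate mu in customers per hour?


mu = 60 / avg_service_time = 60 / 32.83 = 1.83 per hour

1.83 per hour


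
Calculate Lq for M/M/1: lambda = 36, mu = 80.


rho = 36/80; Lq = rho^2/(1-rho) = 0.37

0.37


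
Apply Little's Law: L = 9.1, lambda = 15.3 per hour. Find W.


W = L / lambda = 9.1 / 15.3 = 0.5948 hours

0.5948 hours


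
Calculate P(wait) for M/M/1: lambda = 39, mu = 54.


P(wait) = rho = lambda/mu = 39/54 = 0.7222

0.7222


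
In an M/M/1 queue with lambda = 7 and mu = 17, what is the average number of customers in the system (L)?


rho = 7/17; L = rho/(1-rho) = 0.7

0.7


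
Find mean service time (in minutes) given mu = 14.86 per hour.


Mean service time = 60/mu = 60/14.86 = 4.04 minutes

4.04 minutes


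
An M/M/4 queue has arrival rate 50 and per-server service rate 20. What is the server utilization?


rho = lambda/(c*mu) = 50/(4*20) = 0.625

0.625


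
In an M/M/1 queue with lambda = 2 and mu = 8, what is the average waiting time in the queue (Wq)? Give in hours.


rho = 2/8; Wq = rho/(mu - lambda) = 0.0417 hours

0.0417 hours


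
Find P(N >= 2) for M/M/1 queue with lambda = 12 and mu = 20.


P(N >= 2) = rho^2 = (12/20)^2 = 0.36

0.36


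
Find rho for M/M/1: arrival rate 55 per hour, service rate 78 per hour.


rho = lambda/mu = 55/78 = 0.7051

0.7051


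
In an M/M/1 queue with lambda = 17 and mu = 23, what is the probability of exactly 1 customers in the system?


rho = 17/23; P(n) = (1-rho)*rho^n = (1-17/23)*(17/23)^1 = 0.1928

0.1928


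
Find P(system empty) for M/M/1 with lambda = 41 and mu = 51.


P0 = 1 - rho = 1 - 41/51 = 0.1961

0.1961


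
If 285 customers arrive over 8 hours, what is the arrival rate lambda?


lambda = total arrivals / time = 285 / 8 = 35.63 per hour

35.63 per hour


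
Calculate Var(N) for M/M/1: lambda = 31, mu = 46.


rho = 31/46; Var(N) = rho/(1-rho)^2 = 6.34

6.34


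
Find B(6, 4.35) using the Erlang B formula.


B(N,A) = (A^N/N!) / sum(A^k/k!, k=0..N) with N=6, A=4.35 = 0.1429

0.1429


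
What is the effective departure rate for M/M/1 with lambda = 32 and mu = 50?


For a stable queue (lambda < mu), throughput = lambda = 32 per hour

32 per hour


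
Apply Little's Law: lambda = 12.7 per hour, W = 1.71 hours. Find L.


L = lambda * W = 12.7 * 1.71 = 21.72

21.72


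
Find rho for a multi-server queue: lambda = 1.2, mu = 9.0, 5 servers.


rho = lambda / (c * mu) = 1.2 / (5 * 9.0) = 0.0267

0.0267


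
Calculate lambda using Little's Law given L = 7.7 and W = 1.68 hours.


lambda = L / W = 7.7 / 1.68 = 4.58 per hour

4.58 per hour


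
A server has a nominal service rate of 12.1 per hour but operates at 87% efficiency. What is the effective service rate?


Effective rate = mu * efficiency = 12.1 * 0.87 = 10.53 per hour

10.53 per hour


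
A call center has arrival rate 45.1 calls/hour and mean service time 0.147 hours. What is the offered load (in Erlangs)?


Offered load a = lambda * E[S] = 45.1 * 0.147 = 6.63 Erlangs

6.63 Erlangs


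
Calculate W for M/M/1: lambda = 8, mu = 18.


W = 1/(mu - lambda) = 1/(18 - 8) = 0.1 hours

0.1 hours


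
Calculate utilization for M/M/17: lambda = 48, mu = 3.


rho = lambda/(c*mu) = 48/(17*3) = 0.9412

0.9412


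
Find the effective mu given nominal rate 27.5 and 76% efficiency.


Effective rate = mu * efficiency = 27.5 * 0.76 = 20.9 per hour

20.9 per hour


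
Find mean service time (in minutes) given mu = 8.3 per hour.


Mean service time = 60/mu = 60/8.3 = 7.23 minutes

7.23 minutes


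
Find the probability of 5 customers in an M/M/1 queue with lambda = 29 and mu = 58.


rho = 29/58; P(n) = (1-rho)*rho^n = (1-29/58)*(29/58)^5 = 0.0156

0.0156


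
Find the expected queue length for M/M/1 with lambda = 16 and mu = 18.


rho = 16/18; Lq = rho^2/(1-rho) = 7.11

7.11


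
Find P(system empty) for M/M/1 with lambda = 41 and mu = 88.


P0 = 1 - rho = 1 - 41/88 = 0.5341

0.5341


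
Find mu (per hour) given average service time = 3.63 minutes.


mu = 60 / avg_service_time = 60 / 3.63 = 16.53 per hour

16.53 per hour


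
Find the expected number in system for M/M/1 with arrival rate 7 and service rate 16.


rho = 7/16; L = rho/(1-rho) = 0.78

0.78


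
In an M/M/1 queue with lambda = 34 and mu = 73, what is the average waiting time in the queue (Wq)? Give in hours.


rho = 34/73; Wq = rho/(mu - lambda) = 0.0119 hours

0.0119 hours


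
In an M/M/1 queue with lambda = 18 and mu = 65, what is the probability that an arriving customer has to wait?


P(wait) = rho = lambda/mu = 18/65 = 0.2769

0.2769


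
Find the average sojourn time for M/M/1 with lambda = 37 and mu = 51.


W = 1/(mu - lambda) = 1/(51 - 37) = 0.0714 hours

0.0714 hours


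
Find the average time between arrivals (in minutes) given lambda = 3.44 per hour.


Mean interarrival time = 60/lambda = 60/3.44 = 17.44 minutes

17.44 minutes


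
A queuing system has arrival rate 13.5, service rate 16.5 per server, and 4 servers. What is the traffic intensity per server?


rho = lambda / (c * mu) = 13.5 / (4 * 16.5) = 0.2045

0.2045


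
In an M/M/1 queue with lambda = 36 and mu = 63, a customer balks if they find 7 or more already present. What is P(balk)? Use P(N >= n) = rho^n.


P(N >= 7) = rho^7 = (36/63)^7 = 0.0199

0.0199


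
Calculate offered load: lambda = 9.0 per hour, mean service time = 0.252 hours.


Offered load a = lambda * E[S] = 9.0 * 0.252 = 2.27 Erlangs

2.27 Erlangs


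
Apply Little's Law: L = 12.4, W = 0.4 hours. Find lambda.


lambda = L / W = 12.4 / 0.4 = 31.0 per hour

31.0 per hour


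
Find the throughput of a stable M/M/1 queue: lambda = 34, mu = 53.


For a stable queue (lambda < mu), throughput = lambda = 34 per hour

34 per hour


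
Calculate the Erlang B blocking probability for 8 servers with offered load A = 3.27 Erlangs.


B(N,A) = (A^N/N!) / sum(A^k/k!, k=0..N) with N=8, A=3.27 = 0.0124

0.0124


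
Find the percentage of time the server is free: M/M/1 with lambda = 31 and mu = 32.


Idle fraction = (1 - rho) * 100 = (1 - 31/32) * 100 = 3.1%

3.1%


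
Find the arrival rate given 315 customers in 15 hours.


lambda = total arrivals / time = 315 / 15 = 21.0 per hour

21.0 per hour


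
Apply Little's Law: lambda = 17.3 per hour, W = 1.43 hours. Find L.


L = lambda * W = 17.3 * 1.43 = 24.74

24.74


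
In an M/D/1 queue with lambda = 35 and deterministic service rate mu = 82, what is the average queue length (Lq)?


M/D/1: Lq = rho^2 / (2*(1-rho)) where rho = 35/82; Lq = 0.16

0.16


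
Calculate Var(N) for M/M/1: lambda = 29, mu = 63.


rho = 29/63; Var(N) = rho/(1-rho)^2 = 1.58

1.58


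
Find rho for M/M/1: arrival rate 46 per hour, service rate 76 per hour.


rho = lambda/mu = 46/76 = 0.6053

0.6053


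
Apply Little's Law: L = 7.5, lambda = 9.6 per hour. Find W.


W = L / lambda = 7.5 / 9.6 = 0.7813 hours

0.7813 hours


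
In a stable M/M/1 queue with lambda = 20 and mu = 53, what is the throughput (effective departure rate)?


For a stable queue (lambda < mu), throughput = lambda = 20 per hour

20 per hour


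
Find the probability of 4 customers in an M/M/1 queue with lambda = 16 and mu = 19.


rho = 16/19; P(n) = (1-rho)*rho^n = (1-16/19)*(16/19)^4 = 0.0794

0.0794


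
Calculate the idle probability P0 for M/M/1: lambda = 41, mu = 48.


P0 = 1 - rho = 1 - 41/48 = 0.1458

0.1458


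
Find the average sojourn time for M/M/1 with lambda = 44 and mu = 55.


W = 1/(mu - lambda) = 1/(55 - 44) = 0.0909 hours

0.0909 hours


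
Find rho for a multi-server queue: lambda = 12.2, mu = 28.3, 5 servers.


rho = lambda / (c * mu) = 12.2 / (5 * 28.3) = 0.0862

0.0862


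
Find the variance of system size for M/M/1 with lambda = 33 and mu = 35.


rho = 33/35; Var(N) = rho/(1-rho)^2 = 288.75

288.75


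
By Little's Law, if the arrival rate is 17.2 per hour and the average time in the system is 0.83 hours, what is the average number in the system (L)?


L = lambda * W = 17.2 * 0.83 = 14.28

14.28


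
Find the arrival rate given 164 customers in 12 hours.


lambda = total arrivals / time = 164 / 12 = 13.67 per hour

13.67 per hour


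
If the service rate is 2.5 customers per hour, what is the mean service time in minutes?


Mean service time = 60/mu = 60/2.5 = 24.0 minutes

24.0 minutes


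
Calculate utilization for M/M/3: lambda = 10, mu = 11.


rho = lambda/(c*mu) = 10/(3*11) = 0.303

0.303


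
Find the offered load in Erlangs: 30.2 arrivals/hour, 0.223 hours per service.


Offered load a = lambda * E[S] = 30.2 * 0.223 = 6.73 Erlangs

6.73 Erlangs


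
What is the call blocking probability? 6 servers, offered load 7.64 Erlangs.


B(N,A) = (A^N/N!) / sum(A^k/k!, k=0..N) with N=6, A=7.64 = 0.3696

0.3696


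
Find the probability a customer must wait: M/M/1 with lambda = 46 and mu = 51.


P(wait) = rho = lambda/mu = 46/51 = 0.902

0.902


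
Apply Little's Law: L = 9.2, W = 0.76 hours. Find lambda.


lambda = L / W = 9.2 / 0.76 = 12.11 per hour

12.11 per hour


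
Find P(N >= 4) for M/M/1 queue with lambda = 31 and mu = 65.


P(N >= 4) = rho^4 = (31/65)^4 = 0.0517

0.0517


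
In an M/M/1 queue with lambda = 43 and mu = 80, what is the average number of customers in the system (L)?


rho = 43/80; L = rho/(1-rho) = 1.16

1.16


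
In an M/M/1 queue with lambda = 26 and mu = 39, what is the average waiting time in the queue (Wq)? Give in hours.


rho = 26/39; Wq = rho/(mu - lambda) = 0.0513 hours

0.0513 hours


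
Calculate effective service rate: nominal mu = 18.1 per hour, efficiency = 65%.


Effective rate = mu * efficiency = 18.1 * 0.65 = 11.77 per hour

11.77 per hour


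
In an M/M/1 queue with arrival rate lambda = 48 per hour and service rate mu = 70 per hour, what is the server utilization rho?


rho = lambda/mu = 48/70 = 0.6857

0.6857


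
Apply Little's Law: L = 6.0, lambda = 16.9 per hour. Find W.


W = L / lambda = 6.0 / 16.9 = 0.355 hours

0.355 hours


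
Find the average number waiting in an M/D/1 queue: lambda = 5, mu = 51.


M/D/1: Lq = rho^2 / (2*(1-rho)) where rho = 5/51; Lq = 0.01

0.01


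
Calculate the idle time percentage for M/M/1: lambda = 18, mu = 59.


Idle fraction = (1 - rho) * 100 = (1 - 18/59) * 100 = 69.5%

69.5%


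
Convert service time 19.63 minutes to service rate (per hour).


mu = 60 / avg_service_time = 60 / 19.63 = 3.06 per hour

3.06 per hour


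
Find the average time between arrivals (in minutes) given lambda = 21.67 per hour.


Mean interarrival time = 60/lambda = 60/21.67 = 2.77 minutes

2.77 minutes


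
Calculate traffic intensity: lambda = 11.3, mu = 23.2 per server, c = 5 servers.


rho = lambda / (c * mu) = 11.3 / (5 * 23.2) = 0.0974

0.0974


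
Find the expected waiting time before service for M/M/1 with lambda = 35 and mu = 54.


rho = 35/54; Wq = rho/(mu - lambda) = 0.0341 hours

0.0341 hours


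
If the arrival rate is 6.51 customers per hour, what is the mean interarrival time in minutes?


Mean interarrival time = 60/lambda = 60/6.51 = 9.22 minutes

9.22 minutes


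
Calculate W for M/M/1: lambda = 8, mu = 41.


W = 1/(mu - lambda) = 1/(41 - 8) = 0.0303 hours

0.0303 hours


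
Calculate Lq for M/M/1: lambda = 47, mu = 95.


rho = 47/95; Lq = rho^2/(1-rho) = 0.48

0.48


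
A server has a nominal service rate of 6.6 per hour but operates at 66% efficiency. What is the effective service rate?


Effective rate = mu * efficiency = 6.6 * 0.66 = 4.36 per hour

4.36 per hour


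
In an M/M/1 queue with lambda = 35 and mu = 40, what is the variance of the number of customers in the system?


rho = 35/40; Var(N) = rho/(1-rho)^2 = 56.0

56.0


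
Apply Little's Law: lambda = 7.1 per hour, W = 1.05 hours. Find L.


L = lambda * W = 7.1 * 1.05 = 7.46

7.46


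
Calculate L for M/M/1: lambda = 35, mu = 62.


rho = 35/62; L = rho/(1-rho) = 1.3

1.3


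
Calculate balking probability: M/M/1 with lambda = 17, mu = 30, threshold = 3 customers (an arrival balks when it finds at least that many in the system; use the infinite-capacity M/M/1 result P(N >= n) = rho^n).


P(N >= 3) = rho^3 = (17/30)^3 = 0.182

0.182


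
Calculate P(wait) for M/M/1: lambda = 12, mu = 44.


P(wait) = rho = lambda/mu = 12/44 = 0.2727

0.2727


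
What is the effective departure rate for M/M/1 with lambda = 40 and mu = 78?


For a stable queue (lambda < mu), throughput = lambda = 40 per hour

40 per hour


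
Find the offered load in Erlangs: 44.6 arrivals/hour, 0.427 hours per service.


Offered load a = lambda * E[S] = 44.6 * 0.427 = 19.04 Erlangs

19.04 Erlangs


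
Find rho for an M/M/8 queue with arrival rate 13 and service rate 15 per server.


rho = lambda/(c*mu) = 13/(8*15) = 0.1083

0.1083


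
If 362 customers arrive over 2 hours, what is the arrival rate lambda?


lambda = total arrivals / time = 362 / 2 = 181.0 per hour

181.0 per hour


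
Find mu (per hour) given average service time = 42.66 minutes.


mu = 60 / avg_service_time = 60 / 42.66 = 1.41 per hour

1.41 per hour


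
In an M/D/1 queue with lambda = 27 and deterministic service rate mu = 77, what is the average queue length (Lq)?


M/D/1: Lq = rho^2 / (2*(1-rho)) where rho = 27/77; Lq = 0.09

0.09


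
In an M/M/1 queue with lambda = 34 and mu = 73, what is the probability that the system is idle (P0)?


P0 = 1 - rho = 1 - 34/73 = 0.5342

0.5342


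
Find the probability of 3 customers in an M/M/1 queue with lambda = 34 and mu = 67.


rho = 34/67; P(n) = (1-rho)*rho^n = (1-34/67)*(34/67)^3 = 0.0644

0.0644


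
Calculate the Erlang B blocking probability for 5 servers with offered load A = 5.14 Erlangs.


B(N,A) = (A^N/N!) / sum(A^k/k!, k=0..N) with N=5, A=5.14 = 0.2961

0.2961


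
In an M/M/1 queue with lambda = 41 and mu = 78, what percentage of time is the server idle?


Idle fraction = (1 - rho) * 100 = (1 - 41/78) * 100 = 47.4%

47.4%


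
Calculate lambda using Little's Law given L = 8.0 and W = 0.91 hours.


lambda = L / W = 8.0 / 0.91 = 8.79 per hour

8.79 per hour


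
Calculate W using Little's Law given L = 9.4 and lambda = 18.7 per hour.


W = L / lambda = 9.4 / 18.7 = 0.5027 hours

0.5027 hours


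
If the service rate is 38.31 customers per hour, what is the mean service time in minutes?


Mean service time = 60/mu = 60/38.31 = 1.57 minutes

1.57 minutes


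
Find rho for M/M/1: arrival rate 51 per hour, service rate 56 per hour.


rho = lambda/mu = 51/56 = 0.9107

0.9107


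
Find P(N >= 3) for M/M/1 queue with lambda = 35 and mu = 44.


P(N >= 3) = rho^3 = (35/44)^3 = 0.5033

0.5033


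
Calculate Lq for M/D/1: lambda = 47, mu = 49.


M/D/1: Lq = rho^2 / (2*(1-rho)) where rho = 47/49; Lq = 11.27

11.27


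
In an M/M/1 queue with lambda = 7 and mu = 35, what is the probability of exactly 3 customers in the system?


rho = 7/35; P(n) = (1-rho)*rho^n = (1-7/35)*(7/35)^3 = 0.0064

0.0064


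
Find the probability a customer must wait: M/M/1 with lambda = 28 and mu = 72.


P(wait) = rho = lambda/mu = 28/72 = 0.3889

0.3889


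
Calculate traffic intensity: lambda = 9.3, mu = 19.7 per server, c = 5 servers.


rho = lambda / (c * mu) = 9.3 / (5 * 19.7) = 0.0944

0.0944


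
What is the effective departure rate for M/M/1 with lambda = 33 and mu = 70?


For a stable queue (lambda < mu), throughput = lambda = 33 per hour

33 per hour


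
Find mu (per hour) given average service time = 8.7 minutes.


mu = 60 / avg_service_time = 60 / 8.7 = 6.9 per hour

6.9 per hour


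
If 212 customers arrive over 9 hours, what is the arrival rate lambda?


lambda = total arrivals / time = 212 / 9 = 23.56 per hour

23.56 per hour


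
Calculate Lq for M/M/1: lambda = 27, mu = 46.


rho = 27/46; Lq = rho^2/(1-rho) = 0.83

0.83


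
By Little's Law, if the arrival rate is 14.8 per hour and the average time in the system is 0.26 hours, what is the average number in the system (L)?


L = lambda * W = 14.8 * 0.26 = 3.85

3.85


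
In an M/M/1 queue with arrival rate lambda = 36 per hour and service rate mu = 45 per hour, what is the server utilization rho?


rho = lambda/mu = 36/45 = 0.8

0.8


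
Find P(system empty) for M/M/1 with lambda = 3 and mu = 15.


P0 = 1 - rho = 1 - 3/15 = 0.8

0.8


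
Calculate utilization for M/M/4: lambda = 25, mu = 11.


rho = lambda/(c*mu) = 25/(4*11) = 0.5682

0.5682


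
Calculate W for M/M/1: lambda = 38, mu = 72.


W = 1/(mu - lambda) = 1/(72 - 38) = 0.0294 hours

0.0294 hours


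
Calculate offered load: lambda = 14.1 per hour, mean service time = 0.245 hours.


Offered load a = lambda * E[S] = 14.1 * 0.245 = 3.45 Erlangs

3.45 Erlangs


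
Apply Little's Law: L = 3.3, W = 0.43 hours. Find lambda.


lambda = L / W = 3.3 / 0.43 = 7.67 per hour

7.67 per hour


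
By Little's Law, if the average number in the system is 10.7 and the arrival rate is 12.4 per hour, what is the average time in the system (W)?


W = L / lambda = 10.7 / 12.4 = 0.8629 hours

0.8629 hours


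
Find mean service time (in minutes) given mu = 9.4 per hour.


Mean service time = 60/mu = 60/9.4 = 6.38 minutes

6.38 minutes


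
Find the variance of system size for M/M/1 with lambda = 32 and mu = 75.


rho = 32/75; Var(N) = rho/(1-rho)^2 = 1.3

1.3


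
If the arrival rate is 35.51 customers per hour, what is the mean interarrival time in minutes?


Mean interarrival time = 60/lambda = 60/35.51 = 1.69 minutes

1.69 minutes


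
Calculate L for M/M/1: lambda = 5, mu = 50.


rho = 5/50; L = rho/(1-rho) = 0.11

0.11


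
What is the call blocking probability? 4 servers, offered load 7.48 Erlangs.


B(N,A) = (A^N/N!) / sum(A^k/k!, k=0..N) with N=4, A=7.48 = 0.5512

0.5512


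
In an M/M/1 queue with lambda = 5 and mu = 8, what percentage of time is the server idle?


Idle fraction = (1 - rho) * 100 = (1 - 5/8) * 100 = 37.5%

37.5%


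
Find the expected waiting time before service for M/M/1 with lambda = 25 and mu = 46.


rho = 25/46; Wq = rho/(mu - lambda) = 0.0259 hours

0.0259 hours


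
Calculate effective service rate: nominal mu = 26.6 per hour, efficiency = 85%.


Effective rate = mu * efficiency = 26.6 * 0.85 = 22.61 per hour

22.61 per hour


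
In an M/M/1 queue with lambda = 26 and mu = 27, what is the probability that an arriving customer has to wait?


P(wait) = rho = lambda/mu = 26/27 = 0.963

0.963


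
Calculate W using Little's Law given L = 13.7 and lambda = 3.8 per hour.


W = L / lambda = 13.7 / 3.8 = 3.6053 hours

3.6053 hours


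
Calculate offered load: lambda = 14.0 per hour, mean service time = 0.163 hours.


Offered load a = lambda * E[S] = 14.0 * 0.163 = 2.28 Erlangs

2.28 Erlangs


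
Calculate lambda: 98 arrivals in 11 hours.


lambda = total arrivals / time = 98 / 11 = 8.91 per hour

8.91 per hour


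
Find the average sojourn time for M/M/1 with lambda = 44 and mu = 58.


W = 1/(mu - lambda) = 1/(58 - 44) = 0.0714 hours

0.0714 hours


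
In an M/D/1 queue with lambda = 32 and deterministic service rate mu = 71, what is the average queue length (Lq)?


M/D/1: Lq = rho^2 / (2*(1-rho)) where rho = 32/71; Lq = 0.18

0.18


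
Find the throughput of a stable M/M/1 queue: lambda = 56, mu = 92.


For a stable queue (lambda < mu), throughput = lambda = 56 per hour

56 per hour


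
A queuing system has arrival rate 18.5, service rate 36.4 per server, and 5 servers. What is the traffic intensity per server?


rho = lambda / (c * mu) = 18.5 / (5 * 36.4) = 0.1016

0.1016


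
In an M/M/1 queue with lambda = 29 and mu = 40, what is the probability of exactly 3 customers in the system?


rho = 29/40; P(n) = (1-rho)*rho^n = (1-29/40)*(29/40)^3 = 0.1048

0.1048


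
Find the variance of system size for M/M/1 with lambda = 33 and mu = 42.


rho = 33/42; Var(N) = rho/(1-rho)^2 = 17.11

17.11


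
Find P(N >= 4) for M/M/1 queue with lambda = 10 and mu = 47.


P(N >= 4) = rho^4 = (10/47)^4 = 0.002

0.002


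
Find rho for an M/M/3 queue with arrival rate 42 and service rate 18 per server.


rho = lambda/(c*mu) = 42/(3*18) = 0.7778

0.7778


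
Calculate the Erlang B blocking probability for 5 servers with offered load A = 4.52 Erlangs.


B(N,A) = (A^N/N!) / sum(A^k/k!, k=0..N) with N=5, A=4.52 = 0.2447

0.2447


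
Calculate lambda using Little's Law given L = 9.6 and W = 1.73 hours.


lambda = L / W = 9.6 / 1.73 = 5.55 per hour

5.55 per hour


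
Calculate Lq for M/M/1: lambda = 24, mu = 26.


rho = 24/26; Lq = rho^2/(1-rho) = 11.08

11.08


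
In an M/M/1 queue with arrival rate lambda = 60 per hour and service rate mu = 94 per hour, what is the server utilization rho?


rho = lambda/mu = 60/94 = 0.6383

0.6383


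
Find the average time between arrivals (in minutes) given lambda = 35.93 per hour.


Mean interarrival time = 60/lambda = 60/35.93 = 1.67 minutes

1.67 minutes


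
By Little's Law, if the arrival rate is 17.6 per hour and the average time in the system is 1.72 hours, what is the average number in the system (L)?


L = lambda * W = 17.6 * 1.72 = 30.27

30.27


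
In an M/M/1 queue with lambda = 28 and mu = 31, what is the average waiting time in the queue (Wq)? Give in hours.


rho = 28/31; Wq = rho/(mu - lambda) = 0.3011 hours

0.3011 hours


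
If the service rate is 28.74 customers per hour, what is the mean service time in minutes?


Mean service time = 60/mu = 60/28.74 = 2.09 minutes

2.09 minutes


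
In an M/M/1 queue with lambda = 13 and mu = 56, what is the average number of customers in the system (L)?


rho = 13/56; L = rho/(1-rho) = 0.3

0.3


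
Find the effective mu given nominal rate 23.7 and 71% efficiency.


Effective rate = mu * efficiency = 23.7 * 0.71 = 16.83 per hour

16.83 per hour


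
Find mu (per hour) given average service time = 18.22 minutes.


mu = 60 / avg_service_time = 60 / 18.22 = 3.29 per hour

3.29 per hour


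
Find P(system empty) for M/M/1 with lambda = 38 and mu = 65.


P0 = 1 - rho = 1 - 38/65 = 0.4154

0.4154


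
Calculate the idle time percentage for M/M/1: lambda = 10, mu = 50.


Idle fraction = (1 - rho) * 100 = (1 - 10/50) * 100 = 80.0%

80.0%


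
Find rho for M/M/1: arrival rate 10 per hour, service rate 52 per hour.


rho = lambda/mu = 10/52 = 0.1923

0.1923


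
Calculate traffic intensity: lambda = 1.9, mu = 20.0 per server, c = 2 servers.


rho = lambda / (c * mu) = 1.9 / (2 * 20.0) = 0.0475

0.0475


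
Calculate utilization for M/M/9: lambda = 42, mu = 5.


rho = lambda/(c*mu) = 42/(9*5) = 0.9333

0.9333


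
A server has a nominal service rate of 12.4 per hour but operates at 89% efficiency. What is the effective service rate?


Effective rate = mu * efficiency = 12.4 * 0.89 = 11.04 per hour

11.04 per hour


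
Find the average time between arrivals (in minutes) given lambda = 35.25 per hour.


Mean interarrival time = 60/lambda = 60/35.25 = 1.7 minutes

1.7 minutes


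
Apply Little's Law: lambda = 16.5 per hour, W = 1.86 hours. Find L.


L = lambda * W = 16.5 * 1.86 = 30.69

30.69


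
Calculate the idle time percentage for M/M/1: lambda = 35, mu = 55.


Idle fraction = (1 - rho) * 100 = (1 - 35/55) * 100 = 36.4%

36.4%


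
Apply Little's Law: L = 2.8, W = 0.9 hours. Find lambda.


lambda = L / W = 2.8 / 0.9 = 3.11 per hour

3.11 per hour


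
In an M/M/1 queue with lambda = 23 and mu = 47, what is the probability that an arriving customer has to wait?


P(wait) = rho = lambda/mu = 23/47 = 0.4894

0.4894


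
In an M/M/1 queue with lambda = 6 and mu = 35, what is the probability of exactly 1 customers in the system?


rho = 6/35; P(n) = (1-rho)*rho^n = (1-6/35)*(6/35)^1 = 0.142

0.142


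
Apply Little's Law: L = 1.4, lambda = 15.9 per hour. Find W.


W = L / lambda = 1.4 / 15.9 = 0.0881 hours

0.0881 hours


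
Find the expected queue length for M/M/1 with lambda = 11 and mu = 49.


rho = 11/49; Lq = rho^2/(1-rho) = 0.06

0.06


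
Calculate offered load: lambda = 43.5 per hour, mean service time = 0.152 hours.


Offered load a = lambda * E[S] = 43.5 * 0.152 = 6.61 Erlangs

6.61 Erlangs


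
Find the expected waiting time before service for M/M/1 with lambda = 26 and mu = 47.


rho = 26/47; Wq = rho/(mu - lambda) = 0.0263 hours

0.0263 hours


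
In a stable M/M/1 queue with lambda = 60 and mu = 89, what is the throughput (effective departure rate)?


For a stable queue (lambda < mu), throughput = lambda = 60 per hour

60 per hour


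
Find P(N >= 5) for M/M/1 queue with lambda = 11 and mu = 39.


P(N >= 5) = rho^5 = (11/39)^5 = 0.0018

0.0018


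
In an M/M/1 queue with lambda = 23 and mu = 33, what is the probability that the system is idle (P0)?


P0 = 1 - rho = 1 - 23/33 = 0.303

0.303


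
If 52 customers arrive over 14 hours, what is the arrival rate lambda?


lambda = total arrivals / time = 52 / 14 = 3.71 per hour

3.71 per hour


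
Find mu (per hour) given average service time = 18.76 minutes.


mu = 60 / avg_service_time = 60 / 18.76 = 3.2 per hour

3.2 per hour


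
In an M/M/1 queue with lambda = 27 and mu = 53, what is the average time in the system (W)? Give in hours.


W = 1/(mu - lambda) = 1/(53 - 27) = 0.0385 hours

0.0385 hours


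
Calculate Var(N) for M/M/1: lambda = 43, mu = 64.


rho = 43/64; Var(N) = rho/(1-rho)^2 = 6.24

6.24


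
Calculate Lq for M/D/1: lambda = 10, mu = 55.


M/D/1: Lq = rho^2 / (2*(1-rho)) where rho = 10/55; Lq = 0.02

0.02


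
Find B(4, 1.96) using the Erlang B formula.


B(N,A) = (A^N/N!) / sum(A^k/k!, k=0..N) with N=4, A=1.96 = 0.0911

0.0911


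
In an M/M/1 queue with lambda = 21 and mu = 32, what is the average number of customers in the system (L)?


rho = 21/32; L = rho/(1-rho) = 1.91

1.91


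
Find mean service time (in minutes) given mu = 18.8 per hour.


Mean service time = 60/mu = 60/18.8 = 3.19 minutes

3.19 minutes


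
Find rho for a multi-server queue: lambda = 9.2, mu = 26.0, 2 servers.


rho = lambda / (c * mu) = 9.2 / (2 * 26.0) = 0.1769

0.1769


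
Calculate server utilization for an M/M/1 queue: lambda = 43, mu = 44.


rho = lambda/mu = 43/44 = 0.9773

0.9773


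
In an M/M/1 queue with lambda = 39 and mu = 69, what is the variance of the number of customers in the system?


rho = 39/69; Var(N) = rho/(1-rho)^2 = 2.99

2.99


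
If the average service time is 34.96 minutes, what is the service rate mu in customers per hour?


mu = 60 / avg_service_time = 60 / 34.96 = 1.72 per hour

1.72 per hour


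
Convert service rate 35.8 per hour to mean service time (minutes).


Mean service time = 60/mu = 60/35.8 = 1.68 minutes

1.68 minutes


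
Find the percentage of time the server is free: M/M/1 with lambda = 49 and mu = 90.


Idle fraction = (1 - rho) * 100 = (1 - 49/90) * 100 = 45.6%

45.6%


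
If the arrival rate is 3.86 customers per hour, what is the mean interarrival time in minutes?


Mean interarrival time = 60/lambda = 60/3.86 = 15.54 minutes

15.54 minutes


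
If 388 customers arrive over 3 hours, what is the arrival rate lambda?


lambda = total arrivals / time = 388 / 3 = 129.33 per hour

129.33 per hour


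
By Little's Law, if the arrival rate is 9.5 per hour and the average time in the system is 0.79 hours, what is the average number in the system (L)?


L = lambda * W = 9.5 * 0.79 = 7.51

7.51


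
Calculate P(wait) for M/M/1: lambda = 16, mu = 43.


P(wait) = rho = lambda/mu = 16/43 = 0.3721

0.3721


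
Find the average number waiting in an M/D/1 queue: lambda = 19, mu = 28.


M/D/1: Lq = rho^2 / (2*(1-rho)) where rho = 19/28; Lq = 0.72

0.72


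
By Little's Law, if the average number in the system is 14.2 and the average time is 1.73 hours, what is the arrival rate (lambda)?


lambda = L / W = 14.2 / 1.73 = 8.21 per hour

8.21 per hour


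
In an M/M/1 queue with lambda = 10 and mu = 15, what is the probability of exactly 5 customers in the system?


rho = 10/15; P(n) = (1-rho)*rho^n = (1-10/15)*(10/15)^5 = 0.0439

0.0439
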